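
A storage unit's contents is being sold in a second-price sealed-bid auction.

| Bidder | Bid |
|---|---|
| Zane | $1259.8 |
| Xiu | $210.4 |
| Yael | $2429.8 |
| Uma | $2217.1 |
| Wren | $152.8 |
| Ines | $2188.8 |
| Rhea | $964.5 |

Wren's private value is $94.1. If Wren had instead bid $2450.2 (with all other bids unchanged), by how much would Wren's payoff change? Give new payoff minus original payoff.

−$2335.7

The highest bid among the other bidders is $2429.8; Wren's bid doesn't change that.
Original bid $152.8: Wren is not highest (top rival bid is $2429.8); payoff $0.
Alternative bid $2450.2: Wren is highest, pays the top rival bid $2429.8; payoff $94.1 − $2429.8 = −$2335.7.
Change in payoff = −$2335.7 − ($0) = −$2335.7.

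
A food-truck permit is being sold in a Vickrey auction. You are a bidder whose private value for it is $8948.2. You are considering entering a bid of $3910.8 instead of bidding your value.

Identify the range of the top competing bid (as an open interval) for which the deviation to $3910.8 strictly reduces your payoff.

If the competing bid is below $3910.8, both bids win at the same price — no difference.
If it is above $8948.2, both bids lose — no difference.
If it lies strictly between $3910.8 and $8948.2, bidding your value wins at a price below your value (positive payoff) while bidding $3910.8 loses (payoff 0).
So the deviation strictly hurts on the open interval ($3910.8, $8948.2).
In a second-price auction your bid sets only whether you win, not what you pay, so bidding your true value is weakly dominant.

($3910.8, $8948.2)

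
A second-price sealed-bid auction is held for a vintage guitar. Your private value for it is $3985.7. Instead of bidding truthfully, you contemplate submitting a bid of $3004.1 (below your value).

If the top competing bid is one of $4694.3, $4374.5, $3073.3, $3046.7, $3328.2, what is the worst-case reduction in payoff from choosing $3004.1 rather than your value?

$4694.3: same outcome either way → loss $0.
$4374.5: same outcome either way → loss $0.
$3073.3: truthful gives $912.4, deviation gives $0 → loss $912.4.
$3046.7: truthful gives $939, deviation gives $0 → loss $939.
$3328.2: truthful gives $657.5, deviation gives $0 → loss $657.5.
Maximum loss: $939.

$939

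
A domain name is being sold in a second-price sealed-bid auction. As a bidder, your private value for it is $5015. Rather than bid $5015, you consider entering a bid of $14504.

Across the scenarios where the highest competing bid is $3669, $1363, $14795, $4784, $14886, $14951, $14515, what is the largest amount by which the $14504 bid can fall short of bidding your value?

$3669: same outcome either way → loss $0.
$1363: same outcome either way → loss $0.
$14795: same outcome either way → loss $0.
$4784: same outcome either way → loss $0.
$14886: same outcome either way → loss $0.
$14951: same outcome either way → loss $0.
$14515: same outcome either way → loss $0.
Maximum loss: $0.

$0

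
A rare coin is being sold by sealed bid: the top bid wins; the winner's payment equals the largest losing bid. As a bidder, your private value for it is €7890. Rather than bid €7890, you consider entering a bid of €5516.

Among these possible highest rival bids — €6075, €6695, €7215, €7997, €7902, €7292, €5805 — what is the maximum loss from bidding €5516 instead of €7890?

€2085

€6075: truthful gives €1815, deviation gives €0 → loss €1815.
€6695: truthful gives €1195, deviation gives €0 → loss €1195.
€7215: truthful gives €675, deviation gives €0 → loss €675.
€7997: same outcome either way → loss €0.
€7902: same outcome either way → loss €0.
€7292: truthful gives €598, deviation gives €0 → loss €598.
€5805: truthful gives €2085, deviation gives €0 → loss €2085.
Maximum loss: €2085.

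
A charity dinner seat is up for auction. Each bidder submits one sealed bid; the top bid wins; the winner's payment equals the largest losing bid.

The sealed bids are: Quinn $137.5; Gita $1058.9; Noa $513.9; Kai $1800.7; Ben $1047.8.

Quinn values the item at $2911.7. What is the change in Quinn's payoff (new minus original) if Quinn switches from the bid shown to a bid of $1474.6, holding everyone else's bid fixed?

$0

The highest bid among the other bidders is $1800.7; Quinn's bid doesn't change that.
Original bid $137.5: Quinn is not highest (top rival bid is $1800.7); payoff $0.
Alternative bid $1474.6: Quinn is not highest (top rival bid is $1800.7); payoff $0.
Change in payoff = $0 − ($0) = $0.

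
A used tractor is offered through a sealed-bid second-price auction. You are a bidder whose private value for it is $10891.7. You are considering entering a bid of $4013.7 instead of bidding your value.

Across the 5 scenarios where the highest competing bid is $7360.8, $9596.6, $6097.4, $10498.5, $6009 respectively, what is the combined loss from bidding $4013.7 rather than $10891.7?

$14896.2

The deviation costs you only when the competing bid falls strictly between $4013.7 and $10891.7; elsewhere both bids give the same outcome.
$7360.8: truthful payoff $3530.9, deviation payoff $0 → loss $3530.9.
$9596.6: truthful payoff $1295.1, deviation payoff $0 → loss $1295.1.
$6097.4: truthful payoff $4794.3, deviation payoff $0 → loss $4794.3.
$10498.5: truthful payoff $393.2, deviation payoff $0 → loss $393.2.
$6009: truthful payoff $4882.7, deviation payoff $0 → loss $4882.7.
Total loss = $3530.9 + $1295.1 + $4794.3 + $393.2 + $4882.7 = $14896.2.
Because the price is fixed by the runner-up's bid, deviating from your value can only change a good outcome into a bad one — never the reverse.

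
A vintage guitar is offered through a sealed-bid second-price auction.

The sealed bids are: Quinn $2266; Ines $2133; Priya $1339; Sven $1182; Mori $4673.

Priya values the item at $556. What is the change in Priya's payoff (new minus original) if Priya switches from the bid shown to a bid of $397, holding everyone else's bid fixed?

$0

The highest bid among the other bidders is $4673; Priya's bid doesn't change that.
Original bid $1339: Priya is not highest (top rival bid is $4673); payoff $0.
Alternative bid $397: Priya is not highest (top rival bid is $4673); payoff $0.
Change in payoff = $0 − ($0) = $0.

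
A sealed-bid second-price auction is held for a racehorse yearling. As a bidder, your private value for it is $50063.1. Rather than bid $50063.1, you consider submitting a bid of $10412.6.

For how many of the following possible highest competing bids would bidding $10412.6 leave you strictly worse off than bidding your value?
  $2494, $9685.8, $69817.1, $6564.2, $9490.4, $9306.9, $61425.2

The deviation hurts exactly when the highest competing bid lies strictly between $10412.6 and $50063.1 — underbidding then forfeits a profitable win.
$2494: below both → same outcome either way.
$9685.8: below both → same outcome either way.
$69817.1: above both → same outcome either way.
$6564.2: below both → same outcome either way.
$9490.4: below both → same outcome either way.
$9306.9: below both → same outcome either way.
$61425.2: above both → same outcome either way.
Count: 0.

0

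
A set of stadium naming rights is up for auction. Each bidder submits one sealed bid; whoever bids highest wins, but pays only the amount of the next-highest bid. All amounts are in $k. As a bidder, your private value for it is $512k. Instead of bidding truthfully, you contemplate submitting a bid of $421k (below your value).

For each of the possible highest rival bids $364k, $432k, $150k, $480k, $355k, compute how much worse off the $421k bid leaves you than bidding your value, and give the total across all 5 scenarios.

$112k

The deviation costs you only when the competing bid falls strictly between $421k and $512k; elsewhere both bids give the same outcome.
$364k: outcomes coincide → loss $0k.
$432k: truthful payoff $80k, deviation payoff $0k → loss $80k.
$150k: outcomes coincide → loss $0k.
$480k: truthful payoff $32k, deviation payoff $0k → loss $32k.
$355k: outcomes coincide → loss $0k.
Total loss = $80k + $32k = $112k.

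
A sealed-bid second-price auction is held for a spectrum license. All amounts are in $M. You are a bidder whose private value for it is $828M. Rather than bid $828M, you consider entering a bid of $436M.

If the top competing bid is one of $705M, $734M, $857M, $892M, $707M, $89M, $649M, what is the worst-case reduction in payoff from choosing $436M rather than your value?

$705M: truthful gives $123M, deviation gives $0M → loss $123M.
$734M: truthful gives $94M, deviation gives $0M → loss $94M.
$857M: same outcome either way → loss $0M.
$892M: same outcome either way → loss $0M.
$707M: truthful gives $121M, deviation gives $0M → loss $121M.
$89M: same outcome either way → loss $0M.
$649M: truthful gives $179M, deviation gives $0M → loss $179M.
Maximum loss: $179M.

$179M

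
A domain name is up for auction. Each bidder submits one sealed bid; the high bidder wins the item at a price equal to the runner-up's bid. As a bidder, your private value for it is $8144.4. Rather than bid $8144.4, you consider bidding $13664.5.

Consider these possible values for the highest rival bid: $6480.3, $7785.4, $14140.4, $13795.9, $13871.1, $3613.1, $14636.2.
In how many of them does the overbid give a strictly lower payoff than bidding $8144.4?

0

The deviation hurts exactly when the highest competing bid lies strictly between $8144.4 and $13664.5 — overbidding then wins at a price above your value.
$6480.3: below both → same outcome either way.
$7785.4: below both → same outcome either way.
$14140.4: above both → same outcome either way.
$13795.9: above both → same outcome either way.
$13871.1: above both → same outcome either way.
$3613.1: below both → same outcome either way.
$14636.2: above both → same outcome either way.
Count: 0.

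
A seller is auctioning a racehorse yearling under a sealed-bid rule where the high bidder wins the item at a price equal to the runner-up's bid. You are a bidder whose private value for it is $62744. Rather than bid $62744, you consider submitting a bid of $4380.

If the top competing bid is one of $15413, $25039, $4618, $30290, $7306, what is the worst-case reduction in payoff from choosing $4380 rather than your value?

$58126

$15413: truthful gives $47331, deviation gives $0 → loss $47331.
$25039: truthful gives $37705, deviation gives $0 → loss $37705.
$4618: truthful gives $58126, deviation gives $0 → loss $58126.
$30290: truthful gives $32454, deviation gives $0 → loss $32454.
$7306: truthful gives $55438, deviation gives $0 → loss $55438.
Maximum loss: $58126.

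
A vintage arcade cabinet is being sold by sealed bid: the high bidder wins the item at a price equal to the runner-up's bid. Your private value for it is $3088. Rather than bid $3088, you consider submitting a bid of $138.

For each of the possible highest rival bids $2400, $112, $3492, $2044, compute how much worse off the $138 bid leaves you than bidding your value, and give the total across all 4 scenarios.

The deviation costs you only when the competing bid falls strictly between $138 and $3088; elsewhere both bids give the same outcome.
$2400: truthful payoff $688, deviation payoff $0 → loss $688.
$112: outcomes coincide → loss $0.
$3492: outcomes coincide → loss $0.
$2044: truthful payoff $1044, deviation payoff $0 → loss $1044.
Total loss = $688 + $1044 = $1732.
In a second-price auction your bid sets only whether you win, not what you pay, so bidding your true value is weakly dominant.

$1732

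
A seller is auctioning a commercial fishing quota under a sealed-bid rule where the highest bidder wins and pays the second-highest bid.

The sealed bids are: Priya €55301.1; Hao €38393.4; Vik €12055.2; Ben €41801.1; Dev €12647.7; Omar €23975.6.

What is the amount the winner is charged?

Highest bid: Priya at €55301.1, so Priya wins.
Second-highest bid: Ben at €41801.1 — that is the price the winner pays.

€41801.1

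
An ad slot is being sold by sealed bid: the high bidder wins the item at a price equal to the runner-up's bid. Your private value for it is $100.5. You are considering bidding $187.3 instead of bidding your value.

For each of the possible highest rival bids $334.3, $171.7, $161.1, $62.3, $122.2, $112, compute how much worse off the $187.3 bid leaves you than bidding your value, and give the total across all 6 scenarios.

The deviation costs you only when the competing bid falls strictly between $100.5 and $187.3; elsewhere both bids give the same outcome.
$334.3: outcomes coincide → loss $0.
$171.7: truthful payoff $0, deviation payoff −$71.2 → loss $71.2.
$161.1: truthful payoff $0, deviation payoff −$60.6 → loss $60.6.
$62.3: outcomes coincide → loss $0.
$122.2: truthful payoff $0, deviation payoff −$21.7 → loss $21.7.
$112: truthful payoff $0, deviation payoff −$11.5 → loss $11.5.
Total loss = $71.2 + $60.6 + $21.7 + $11.5 = $165.

$165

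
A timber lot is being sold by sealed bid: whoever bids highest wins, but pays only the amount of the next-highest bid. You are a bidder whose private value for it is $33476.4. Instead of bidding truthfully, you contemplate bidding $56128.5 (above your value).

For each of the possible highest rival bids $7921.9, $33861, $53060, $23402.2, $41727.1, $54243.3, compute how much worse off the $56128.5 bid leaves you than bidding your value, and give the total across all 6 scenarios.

The deviation costs you only when the competing bid falls strictly between $33476.4 and $56128.5; elsewhere both bids give the same outcome.
$7921.9: outcomes coincide → loss $0.
$33861: truthful payoff $0, deviation payoff −$384.6 → loss $384.6.
$53060: truthful payoff $0, deviation payoff −$19583.6 → loss $19583.6.
$23402.2: outcomes coincide → loss $0.
$41727.1: truthful payoff $0, deviation payoff −$8250.7 → loss $8250.7.
$54243.3: truthful payoff $0, deviation payoff −$20766.9 → loss $20766.9.
Total loss = $384.6 + $19583.6 + $8250.7 + $20766.9 = $48985.8.
In a second-price auction your bid sets only whether you win, not what you pay, so bidding your true value is weakly dominant.

$48985.8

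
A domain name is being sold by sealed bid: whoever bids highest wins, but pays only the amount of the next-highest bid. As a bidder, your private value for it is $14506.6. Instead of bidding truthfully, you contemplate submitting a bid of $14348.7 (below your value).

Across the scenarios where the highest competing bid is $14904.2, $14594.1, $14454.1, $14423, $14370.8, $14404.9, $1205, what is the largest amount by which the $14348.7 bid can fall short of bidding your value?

$135.8

$14904.2: same outcome either way → loss $0.
$14594.1: same outcome either way → loss $0.
$14454.1: truthful gives $52.5, deviation gives $0 → loss $52.5.
$14423: truthful gives $83.6, deviation gives $0 → loss $83.6.
$14370.8: truthful gives $135.8, deviation gives $0 → loss $135.8.
$14404.9: truthful gives $101.7, deviation gives $0 → loss $101.7.
$1205: same outcome either way → loss $0.
Maximum loss: $135.8.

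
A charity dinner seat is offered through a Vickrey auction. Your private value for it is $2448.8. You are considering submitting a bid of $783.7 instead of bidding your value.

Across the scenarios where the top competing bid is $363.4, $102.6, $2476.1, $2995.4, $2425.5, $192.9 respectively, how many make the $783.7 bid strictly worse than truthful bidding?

The deviation hurts exactly when the highest competing bid lies strictly between $783.7 and $2448.8 — underbidding then forfeits a profitable win.
$363.4: below both → same outcome either way.
$102.6: below both → same outcome either way.
$2476.1: above both → same outcome either way.
$2995.4: above both → same outcome either way.
$2425.5: inside the interval → strictly worse (loss $23.3).
$192.9: below both → same outcome either way.
Count: 1.

1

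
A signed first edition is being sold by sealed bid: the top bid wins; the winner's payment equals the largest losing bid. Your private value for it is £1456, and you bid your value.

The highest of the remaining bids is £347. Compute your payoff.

Your bid £1456 exceeds the highest competing bid £347, so you win.
In a second-price auction the winner pays the second-highest bid, £347.
Payoff = value − price = £1456 − £347 = £1109.

£1109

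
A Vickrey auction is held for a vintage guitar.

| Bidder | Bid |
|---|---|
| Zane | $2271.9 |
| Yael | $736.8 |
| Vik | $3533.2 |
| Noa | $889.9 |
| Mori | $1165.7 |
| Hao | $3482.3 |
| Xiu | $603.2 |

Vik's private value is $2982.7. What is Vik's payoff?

−$499.6

Highest bid: Vik at $3533.2, so Vik wins.
Second-highest bid: Hao at $3482.3 — that is the price the winner pays.
Vik's payoff = value − price = $2982.7 − $3482.3 = −$499.6.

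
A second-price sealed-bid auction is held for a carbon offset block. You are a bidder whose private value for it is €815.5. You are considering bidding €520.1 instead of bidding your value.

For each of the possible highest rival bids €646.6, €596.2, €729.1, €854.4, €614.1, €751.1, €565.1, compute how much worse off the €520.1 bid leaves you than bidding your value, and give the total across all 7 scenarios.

The deviation costs you only when the competing bid falls strictly between €520.1 and €815.5; elsewhere both bids give the same outcome.
€646.6: truthful payoff €168.9, deviation payoff €0 → loss €168.9.
€596.2: truthful payoff €219.3, deviation payoff €0 → loss €219.3.
€729.1: truthful payoff €86.4, deviation payoff €0 → loss €86.4.
€854.4: outcomes coincide → loss €0.
€614.1: truthful payoff €201.4, deviation payoff €0 → loss €201.4.
€751.1: truthful payoff €64.4, deviation payoff €0 → loss €64.4.
€565.1: truthful payoff €250.4, deviation payoff €0 → loss €250.4.
Total loss = €168.9 + €219.3 + €86.4 + €201.4 + €64.4 + €250.4 = €990.8.

€990.8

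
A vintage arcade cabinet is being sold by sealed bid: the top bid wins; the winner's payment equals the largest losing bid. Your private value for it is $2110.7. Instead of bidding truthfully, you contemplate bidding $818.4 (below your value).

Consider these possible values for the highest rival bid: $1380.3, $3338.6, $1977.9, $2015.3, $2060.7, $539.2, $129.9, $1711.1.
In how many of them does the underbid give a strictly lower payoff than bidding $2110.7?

5

The deviation hurts exactly when the highest competing bid lies strictly between $818.4 and $2110.7 — underbidding then forfeits a profitable win.
$1380.3: inside the interval → strictly worse (loss $730.4).
$3338.6: above both → same outcome either way.
$1977.9: inside the interval → strictly worse (loss $132.8).
$2015.3: inside the interval → strictly worse (loss $95.4).
$2060.7: inside the interval → strictly worse (loss $50).
$539.2: below both → same outcome either way.
$129.9: below both → same outcome either way.
$1711.1: inside the interval → strictly worse (loss $399.6).
Count: 5.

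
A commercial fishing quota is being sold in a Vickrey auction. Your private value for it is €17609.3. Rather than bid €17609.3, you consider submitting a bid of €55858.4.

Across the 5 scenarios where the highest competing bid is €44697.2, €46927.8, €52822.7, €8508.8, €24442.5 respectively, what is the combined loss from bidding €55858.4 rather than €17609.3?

The deviation costs you only when the competing bid falls strictly between €17609.3 and €55858.4; elsewhere both bids give the same outcome.
€44697.2: truthful payoff €0, deviation payoff −€27087.9 → loss €27087.9.
€46927.8: truthful payoff €0, deviation payoff −€29318.5 → loss €29318.5.
€52822.7: truthful payoff €0, deviation payoff −€35213.4 → loss €35213.4.
€8508.8: outcomes coincide → loss €0.
€24442.5: truthful payoff €0, deviation payoff −€6833.2 → loss €6833.2.
Total loss = €27087.9 + €29318.5 + €35213.4 + €6833.2 = €98453.
Truthful bidding weakly dominates here: raising your bid can only win items priced above your value, and lowering it can only forfeit items priced below.

€98453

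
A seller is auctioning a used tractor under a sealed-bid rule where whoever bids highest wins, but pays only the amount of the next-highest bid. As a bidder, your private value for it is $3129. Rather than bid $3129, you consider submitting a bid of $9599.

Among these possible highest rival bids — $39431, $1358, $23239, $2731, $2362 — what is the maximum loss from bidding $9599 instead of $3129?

$0

$39431: same outcome either way → loss $0.
$1358: same outcome either way → loss $0.
$23239: same outcome either way → loss $0.
$2731: same outcome either way → loss $0.
$2362: same outcome either way → loss $0.
Maximum loss: $0.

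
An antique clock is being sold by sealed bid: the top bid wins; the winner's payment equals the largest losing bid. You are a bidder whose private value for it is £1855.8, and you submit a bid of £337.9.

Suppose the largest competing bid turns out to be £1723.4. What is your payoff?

Your bid £337.9 is below the highest competing bid £1723.4, so you lose.
A losing bidder pays nothing and receives nothing: payoff = £0.

£0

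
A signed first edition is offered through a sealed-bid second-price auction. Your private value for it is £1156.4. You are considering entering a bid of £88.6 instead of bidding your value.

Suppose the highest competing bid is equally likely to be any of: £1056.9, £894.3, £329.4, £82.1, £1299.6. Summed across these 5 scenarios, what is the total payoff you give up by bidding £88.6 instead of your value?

£1188.6

The deviation costs you only when the competing bid falls strictly between £88.6 and £1156.4; elsewhere both bids give the same outcome.
£1056.9: truthful payoff £99.5, deviation payoff £0 → loss £99.5.
£894.3: truthful payoff £262.1, deviation payoff £0 → loss £262.1.
£329.4: truthful payoff £827, deviation payoff £0 → loss £827.
£82.1: outcomes coincide → loss £0.
£1299.6: outcomes coincide → loss £0.
Total loss = £99.5 + £262.1 + £827 = £1188.6.
In a second-price auction your bid sets only whether you win, not what you pay, so bidding your true value is weakly dominant.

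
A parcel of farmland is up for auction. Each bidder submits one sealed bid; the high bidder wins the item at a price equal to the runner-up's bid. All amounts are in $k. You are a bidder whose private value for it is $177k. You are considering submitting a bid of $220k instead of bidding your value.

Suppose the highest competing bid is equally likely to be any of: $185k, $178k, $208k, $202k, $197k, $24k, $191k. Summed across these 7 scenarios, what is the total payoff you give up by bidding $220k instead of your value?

The deviation costs you only when the competing bid falls strictly between $177k and $220k; elsewhere both bids give the same outcome.
$185k: truthful payoff $0k, deviation payoff −$8k → loss $8k.
$178k: truthful payoff $0k, deviation payoff −$1k → loss $1k.
$208k: truthful payoff $0k, deviation payoff −$31k → loss $31k.
$202k: truthful payoff $0k, deviation payoff −$25k → loss $25k.
$197k: truthful payoff $0k, deviation payoff −$20k → loss $20k.
$24k: outcomes coincide → loss $0k.
$191k: truthful payoff $0k, deviation payoff −$14k → loss $14k.
Total loss = $8k + $1k + $31k + $25k + $20k + $14k = $99k.
Because the price is fixed by the runner-up's bid, deviating from your value can only change a good outcome into a bad one — never the reverse.

$99k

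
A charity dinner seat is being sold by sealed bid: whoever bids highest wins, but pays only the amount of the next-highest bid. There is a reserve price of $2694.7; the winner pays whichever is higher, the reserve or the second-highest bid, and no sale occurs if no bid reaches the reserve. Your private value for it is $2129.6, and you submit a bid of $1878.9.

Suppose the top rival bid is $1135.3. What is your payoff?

$0

Your bid $1878.9 is the highest bid but falls below the reserve $2694.7, so the item goes unsold. Payoff $0.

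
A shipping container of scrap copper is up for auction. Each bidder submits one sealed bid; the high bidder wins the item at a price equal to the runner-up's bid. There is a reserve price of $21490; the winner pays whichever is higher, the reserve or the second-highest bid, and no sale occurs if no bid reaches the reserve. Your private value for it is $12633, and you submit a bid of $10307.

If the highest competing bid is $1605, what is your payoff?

$0

Your bid $10307 is the highest bid but falls below the reserve $21490, so the item goes unsold. Payoff $0.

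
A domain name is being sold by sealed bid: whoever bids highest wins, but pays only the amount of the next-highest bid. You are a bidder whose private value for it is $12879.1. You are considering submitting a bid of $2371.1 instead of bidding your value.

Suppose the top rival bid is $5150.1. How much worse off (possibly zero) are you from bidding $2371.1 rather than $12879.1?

$7729

Bidding your value $12879.1: you win (since $12879.1 > $5150.1) and pay $5150.1. Payoff $7729.
Bidding $2371.1: you lose. Payoff $0.
The competing bid $5150.1 lies between your shaded bid and your value, so underbidding forfeits an item you could have won at a profitable price.
Loss from deviating = $7729 − ($0) = $7729.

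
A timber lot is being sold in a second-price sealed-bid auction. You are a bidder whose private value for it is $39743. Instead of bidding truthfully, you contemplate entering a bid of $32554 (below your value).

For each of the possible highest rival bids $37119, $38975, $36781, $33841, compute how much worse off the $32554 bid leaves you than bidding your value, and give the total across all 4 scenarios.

$12256

The deviation costs you only when the competing bid falls strictly between $32554 and $39743; elsewhere both bids give the same outcome.
$37119: truthful payoff $2624, deviation payoff $0 → loss $2624.
$38975: truthful payoff $768, deviation payoff $0 → loss $768.
$36781: truthful payoff $2962, deviation payoff $0 → loss $2962.
$33841: truthful payoff $5902, deviation payoff $0 → loss $5902.
Total loss = $2624 + $768 + $2962 + $5902 = $12256.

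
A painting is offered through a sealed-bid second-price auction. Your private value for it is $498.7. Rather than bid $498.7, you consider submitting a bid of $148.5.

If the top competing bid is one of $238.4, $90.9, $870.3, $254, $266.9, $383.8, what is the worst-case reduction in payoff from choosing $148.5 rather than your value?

$238.4: truthful gives $260.3, deviation gives $0 → loss $260.3.
$90.9: same outcome either way → loss $0.
$870.3: same outcome either way → loss $0.
$254: truthful gives $244.7, deviation gives $0 → loss $244.7.
$266.9: truthful gives $231.8, deviation gives $0 → loss $231.8.
$383.8: truthful gives $114.9, deviation gives $0 → loss $114.9.
Maximum loss: $260.3.

$260.3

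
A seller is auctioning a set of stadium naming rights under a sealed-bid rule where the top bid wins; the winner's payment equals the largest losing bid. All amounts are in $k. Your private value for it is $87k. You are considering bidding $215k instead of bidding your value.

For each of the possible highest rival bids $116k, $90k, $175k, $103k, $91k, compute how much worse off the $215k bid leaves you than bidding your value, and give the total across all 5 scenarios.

The deviation costs you only when the competing bid falls strictly between $87k and $215k; elsewhere both bids give the same outcome.
$116k: truthful payoff $0k, deviation payoff −$29k → loss $29k.
$90k: truthful payoff $0k, deviation payoff −$3k → loss $3k.
$175k: truthful payoff $0k, deviation payoff −$88k → loss $88k.
$103k: truthful payoff $0k, deviation payoff −$16k → loss $16k.
$91k: truthful payoff $0k, deviation payoff −$4k → loss $4k.
Total loss = $29k + $3k + $88k + $16k + $4k = $140k.
Truthful bidding weakly dominates here: raising your bid can only win items priced above your value, and lowering it can only forfeit items priced below.

$140k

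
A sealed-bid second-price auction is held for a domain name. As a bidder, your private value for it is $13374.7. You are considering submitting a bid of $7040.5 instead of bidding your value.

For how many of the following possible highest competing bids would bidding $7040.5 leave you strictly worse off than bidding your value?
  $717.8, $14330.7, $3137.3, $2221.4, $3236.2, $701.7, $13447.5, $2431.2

The deviation hurts exactly when the highest competing bid lies strictly between $7040.5 and $13374.7 — underbidding then forfeits a profitable win.
$717.8: below both → same outcome either way.
$14330.7: above both → same outcome either way.
$3137.3: below both → same outcome either way.
$2221.4: below both → same outcome either way.
$3236.2: below both → same outcome either way.
$701.7: below both → same outcome either way.
$13447.5: above both → same outcome either way.
$2431.2: below both → same outcome either way.
Count: 0.

0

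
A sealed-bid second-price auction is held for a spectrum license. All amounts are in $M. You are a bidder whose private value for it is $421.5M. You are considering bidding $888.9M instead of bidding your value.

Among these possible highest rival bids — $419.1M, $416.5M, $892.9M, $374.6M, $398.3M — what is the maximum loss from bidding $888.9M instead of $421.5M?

$419.1M: same outcome either way → loss $0M.
$416.5M: same outcome either way → loss $0M.
$892.9M: same outcome either way → loss $0M.
$374.6M: same outcome either way → loss $0M.
$398.3M: same outcome either way → loss $0M.
Maximum loss: $0M.

$0M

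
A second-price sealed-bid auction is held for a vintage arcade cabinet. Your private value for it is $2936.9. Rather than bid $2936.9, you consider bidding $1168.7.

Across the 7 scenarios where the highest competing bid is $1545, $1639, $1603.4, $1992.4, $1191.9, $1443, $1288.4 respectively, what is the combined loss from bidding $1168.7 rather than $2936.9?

$9855.2

The deviation costs you only when the competing bid falls strictly between $1168.7 and $2936.9; elsewhere both bids give the same outcome.
$1545: truthful payoff $1391.9, deviation payoff $0 → loss $1391.9.
$1639: truthful payoff $1297.9, deviation payoff $0 → loss $1297.9.
$1603.4: truthful payoff $1333.5, deviation payoff $0 → loss $1333.5.
$1992.4: truthful payoff $944.5, deviation payoff $0 → loss $944.5.
$1191.9: truthful payoff $1745, deviation payoff $0 → loss $1745.
$1443: truthful payoff $1493.9, deviation payoff $0 → loss $1493.9.
$1288.4: truthful payoff $1648.5, deviation payoff $0 → loss $1648.5.
Total loss = $1391.9 + $1297.9 + $1333.5 + $944.5 + $1745 + $1493.9 + $1648.5 = $9855.2.
In a second-price auction your bid sets only whether you win, not what you pay, so bidding your true value is weakly dominant.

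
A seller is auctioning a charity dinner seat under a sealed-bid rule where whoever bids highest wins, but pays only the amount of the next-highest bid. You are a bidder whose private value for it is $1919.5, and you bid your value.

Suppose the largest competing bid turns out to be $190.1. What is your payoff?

Your bid $1919.5 exceeds the highest competing bid $190.1, so you win.
In a second-price auction the winner pays the second-highest bid, $190.1.
Payoff = value − price = $1919.5 − $190.1 = $1729.4.

$1729.4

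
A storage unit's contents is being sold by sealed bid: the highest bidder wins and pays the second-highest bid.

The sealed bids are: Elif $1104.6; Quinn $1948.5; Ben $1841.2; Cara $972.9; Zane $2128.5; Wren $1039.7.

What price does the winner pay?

Highest bid: Zane at $2128.5, so Zane wins.
Second-highest bid: Quinn at $1948.5 — that is the price the winner pays.

$1948.5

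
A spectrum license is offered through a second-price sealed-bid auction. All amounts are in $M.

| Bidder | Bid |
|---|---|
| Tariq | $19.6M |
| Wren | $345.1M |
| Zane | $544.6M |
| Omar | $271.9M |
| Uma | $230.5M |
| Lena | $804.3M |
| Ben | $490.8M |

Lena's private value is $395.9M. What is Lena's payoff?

Highest bid: Lena at $804.3M, so Lena wins.
Second-highest bid: Zane at $544.6M — that is the price the winner pays.
Lena's payoff = value − price = $395.9M − $544.6M = −$148.7M.

−$148.7M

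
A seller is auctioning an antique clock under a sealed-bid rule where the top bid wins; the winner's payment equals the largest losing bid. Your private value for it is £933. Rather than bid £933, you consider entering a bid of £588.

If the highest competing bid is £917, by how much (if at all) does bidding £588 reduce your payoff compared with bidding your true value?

Bidding your value £933: you win (since £933 > £917) and pay £917. Payoff £16.
Bidding £588: you lose. Payoff £0.
The competing bid £917 lies between your shaded bid and your value, so underbidding forfeits an item you could have won at a profitable price.
Loss from deviating = £16 − (£0) = £16.

£16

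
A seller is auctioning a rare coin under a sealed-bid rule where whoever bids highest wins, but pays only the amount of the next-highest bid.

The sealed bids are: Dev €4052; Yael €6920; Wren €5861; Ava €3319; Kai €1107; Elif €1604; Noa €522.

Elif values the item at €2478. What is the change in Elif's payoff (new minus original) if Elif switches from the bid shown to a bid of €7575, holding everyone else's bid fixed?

The highest bid among the other bidders is €6920; Elif's bid doesn't change that.
Original bid €1604: Elif is not highest (top rival bid is €6920); payoff €0.
Alternative bid €7575: Elif is highest, pays the top rival bid €6920; payoff €2478 − €6920 = −€4442.
Change in payoff = −€4442 − (€0) = −€4442.

−€4442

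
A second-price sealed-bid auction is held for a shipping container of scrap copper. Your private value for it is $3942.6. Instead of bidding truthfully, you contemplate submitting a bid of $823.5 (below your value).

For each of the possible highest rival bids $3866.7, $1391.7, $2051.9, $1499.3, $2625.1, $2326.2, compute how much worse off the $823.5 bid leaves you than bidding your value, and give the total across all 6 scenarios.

The deviation costs you only when the competing bid falls strictly between $823.5 and $3942.6; elsewhere both bids give the same outcome.
$3866.7: truthful payoff $75.9, deviation payoff $0 → loss $75.9.
$1391.7: truthful payoff $2550.9, deviation payoff $0 → loss $2550.9.
$2051.9: truthful payoff $1890.7, deviation payoff $0 → loss $1890.7.
$1499.3: truthful payoff $2443.3, deviation payoff $0 → loss $2443.3.
$2625.1: truthful payoff $1317.5, deviation payoff $0 → loss $1317.5.
$2326.2: truthful payoff $1616.4, deviation payoff $0 → loss $1616.4.
Total loss = $75.9 + $2550.9 + $1890.7 + $2443.3 + $1317.5 + $1616.4 = $9894.7.

$9894.7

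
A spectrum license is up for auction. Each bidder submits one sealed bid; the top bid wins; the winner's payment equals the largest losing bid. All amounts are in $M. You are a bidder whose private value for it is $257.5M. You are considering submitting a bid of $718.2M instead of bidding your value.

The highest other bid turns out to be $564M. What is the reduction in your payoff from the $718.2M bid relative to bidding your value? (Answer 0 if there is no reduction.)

Bidding your value $257.5M: you lose (since $257.5M < $564M). Payoff $0M.
Bidding $718.2M: you win and pay $564M. Payoff $257.5M − $564M = −$306.5M.
The competing bid $564M lies between your value and your inflated bid, so overbidding wins an item priced above your value.
Loss from deviating = $0M − (−$306.5M) = $306.5M.

$306.5M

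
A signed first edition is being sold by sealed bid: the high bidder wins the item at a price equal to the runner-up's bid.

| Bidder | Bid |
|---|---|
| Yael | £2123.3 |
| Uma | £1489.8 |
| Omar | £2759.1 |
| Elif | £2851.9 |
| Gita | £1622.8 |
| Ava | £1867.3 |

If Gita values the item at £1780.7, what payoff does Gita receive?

£0

Highest bid: Elif at £2851.9, so Elif wins.
Second-highest bid: Omar at £2759.1 — that is the price the winner pays.
Gita did not win, so Gita pays nothing and receives nothing: payoff £0.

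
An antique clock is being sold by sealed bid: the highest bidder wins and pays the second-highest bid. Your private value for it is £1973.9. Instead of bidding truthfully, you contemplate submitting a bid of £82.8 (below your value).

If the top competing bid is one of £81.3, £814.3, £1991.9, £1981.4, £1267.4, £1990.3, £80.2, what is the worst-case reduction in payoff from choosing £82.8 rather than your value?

£1159.6

£81.3: same outcome either way → loss £0.
£814.3: truthful gives £1159.6, deviation gives £0 → loss £1159.6.
£1991.9: same outcome either way → loss £0.
£1981.4: same outcome either way → loss £0.
£1267.4: truthful gives £706.5, deviation gives £0 → loss £706.5.
£1990.3: same outcome either way → loss £0.
£80.2: same outcome either way → loss £0.
Maximum loss: £1159.6.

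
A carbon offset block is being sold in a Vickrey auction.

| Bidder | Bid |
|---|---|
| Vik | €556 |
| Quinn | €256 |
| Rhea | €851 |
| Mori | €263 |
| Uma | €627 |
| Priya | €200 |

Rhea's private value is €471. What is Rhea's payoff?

−€156

Highest bid: Rhea at €851, so Rhea wins.
Second-highest bid: Uma at €627 — that is the price the winner pays.
Rhea's payoff = value − price = €471 − €627 = −€156.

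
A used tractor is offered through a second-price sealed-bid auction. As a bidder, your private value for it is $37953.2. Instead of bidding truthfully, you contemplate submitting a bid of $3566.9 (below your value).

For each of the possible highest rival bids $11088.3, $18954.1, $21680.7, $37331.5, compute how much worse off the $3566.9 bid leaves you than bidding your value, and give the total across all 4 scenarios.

$62758.2

The deviation costs you only when the competing bid falls strictly between $3566.9 and $37953.2; elsewhere both bids give the same outcome.
$11088.3: truthful payoff $26864.9, deviation payoff $0 → loss $26864.9.
$18954.1: truthful payoff $18999.1, deviation payoff $0 → loss $18999.1.
$21680.7: truthful payoff $16272.5, deviation payoff $0 → loss $16272.5.
$37331.5: truthful payoff $621.7, deviation payoff $0 → loss $621.7.
Total loss = $26864.9 + $18999.1 + $16272.5 + $621.7 = $62758.2.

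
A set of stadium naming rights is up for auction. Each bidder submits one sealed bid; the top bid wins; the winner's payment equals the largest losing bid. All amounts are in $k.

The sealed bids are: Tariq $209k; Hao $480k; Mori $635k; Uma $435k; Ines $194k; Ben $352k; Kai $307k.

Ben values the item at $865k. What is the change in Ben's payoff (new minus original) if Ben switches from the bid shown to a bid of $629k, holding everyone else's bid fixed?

The highest bid among the other bidders is $635k; Ben's bid doesn't change that.
Original bid $352k: Ben is not highest (top rival bid is $635k); payoff $0k.
Alternative bid $629k: Ben is not highest (top rival bid is $635k); payoff $0k.
Change in payoff = $0k − ($0k) = $0k.

$0k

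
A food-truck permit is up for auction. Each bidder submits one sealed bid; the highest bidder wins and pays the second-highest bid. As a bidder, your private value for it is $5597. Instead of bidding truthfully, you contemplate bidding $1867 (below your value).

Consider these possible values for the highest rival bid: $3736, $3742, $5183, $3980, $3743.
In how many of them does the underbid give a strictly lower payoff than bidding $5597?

The deviation hurts exactly when the highest competing bid lies strictly between $1867 and $5597 — underbidding then forfeits a profitable win.
$3736: inside the interval → strictly worse (loss $1861).
$3742: inside the interval → strictly worse (loss $1855).
$5183: inside the interval → strictly worse (loss $414).
$3980: inside the interval → strictly worse (loss $1617).
$3743: inside the interval → strictly worse (loss $1854).
Count: 5.

5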